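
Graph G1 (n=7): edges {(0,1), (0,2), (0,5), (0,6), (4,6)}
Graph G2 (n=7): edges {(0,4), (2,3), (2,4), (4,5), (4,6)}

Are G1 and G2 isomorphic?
Yes, isomorphic

The graphs are isomorphic.
One valid mapping φ: V(G1) → V(G2): 0→4, 1→0, 2→5, 3→1, 4→3, 5→6, 6→2

Verify φ preserves adjacency — for each edge of G1, its image is an edge of G2:
  (0,1) → (φ(0),φ(1)) = (0,4) ∈ E(G2) ✓
  (0,2) → (φ(0),φ(2)) = (4,5) ∈ E(G2) ✓
  (0,5) → (φ(0),φ(5)) = (4,6) ∈ E(G2) ✓
  (0,6) → (φ(0),φ(6)) = (2,4) ∈ E(G2) ✓
  (4,6) → (φ(4),φ(6)) = (2,3) ∈ E(G2) ✓
All 5 edges of G1 map to edges of G2, and |E(G1)| = |E(G2)| = 5, so φ is a bijection on edges as well as vertices. Hence G1 ≅ G2.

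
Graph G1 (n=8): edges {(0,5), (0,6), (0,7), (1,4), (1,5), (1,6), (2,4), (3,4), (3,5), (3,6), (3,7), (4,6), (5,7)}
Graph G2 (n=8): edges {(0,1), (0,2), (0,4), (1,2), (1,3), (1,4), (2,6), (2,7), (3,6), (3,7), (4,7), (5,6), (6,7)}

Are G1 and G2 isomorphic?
Yes, isomorphic

The graphs are isomorphic.
One valid mapping φ: V(G1) → V(G2): 0→4, 1→3, 2→5, 3→2, 4→6, 5→1, 6→7, 7→0

Verify φ preserves adjacency — for each edge of G1, its image is an edge of G2:
  (0,5) → (φ(0),φ(5)) = (1,4) ∈ E(G2) ✓
  (0,6) → (φ(0),φ(6)) = (4,7) ∈ E(G2) ✓
  (0,7) → (φ(0),φ(7)) = (0,4) ∈ E(G2) ✓
  (1,4) → (φ(1),φ(4)) = (3,6) ∈ E(G2) ✓
  (1,5) → (φ(1),φ(5)) = (1,3) ∈ E(G2) ✓
  (1,6) → (φ(1),φ(6)) = (3,7) ∈ E(G2) ✓
  (2,4) → (φ(2),φ(4)) = (5,6) ∈ E(G2) ✓
  (3,4) → (φ(3),φ(4)) = (2,6) ∈ E(G2) ✓
  (3,5) → (φ(3),φ(5)) = (1,2) ∈ E(G2) ✓
  (3,6) → (φ(3),φ(6)) = (2,7) ∈ E(G2) ✓
  (3,7) → (φ(3),φ(7)) = (0,2) ∈ E(G2) ✓
  (4,6) → (φ(4),φ(6)) = (6,7) ∈ E(G2) ✓
  (5,7) → (φ(5),φ(7)) = (0,1) ∈ E(G2) ✓
All 13 edges of G1 map to edges of G2, and |E(G1)| = |E(G2)| = 13, so φ is a bijection on edges as well as vertices. Hence G1 ≅ G2.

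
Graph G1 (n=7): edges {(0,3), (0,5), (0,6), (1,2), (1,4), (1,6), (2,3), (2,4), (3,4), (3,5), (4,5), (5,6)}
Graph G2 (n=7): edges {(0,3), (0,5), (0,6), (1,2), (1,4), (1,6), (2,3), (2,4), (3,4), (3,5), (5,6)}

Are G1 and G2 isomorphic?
No, not isomorphic

The graphs are NOT isomorphic.

Counting edges: G1 has 12 edge(s); G2 has 11 edge(s).
Edge count is an isomorphism invariant (a bijection on vertices induces a bijection on edges), so differing edge counts rule out isomorphism.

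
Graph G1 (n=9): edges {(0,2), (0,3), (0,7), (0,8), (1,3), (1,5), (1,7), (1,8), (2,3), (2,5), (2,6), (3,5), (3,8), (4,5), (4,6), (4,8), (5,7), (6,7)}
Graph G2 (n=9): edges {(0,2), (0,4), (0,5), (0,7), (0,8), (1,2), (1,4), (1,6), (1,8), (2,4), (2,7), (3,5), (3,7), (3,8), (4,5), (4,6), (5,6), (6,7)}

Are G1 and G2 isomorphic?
Yes, isomorphic

The graphs are isomorphic.
One valid mapping φ: V(G1) → V(G2): 0→6, 1→2, 2→5, 3→4, 4→8, 5→0, 6→3, 7→7, 8→1

Verify φ preserves adjacency — for each edge of G1, its image is an edge of G2:
  (0,2) → (φ(0),φ(2)) = (5,6) ∈ E(G2) ✓
  (0,3) → (φ(0),φ(3)) = (4,6) ∈ E(G2) ✓
  (0,7) → (φ(0),φ(7)) = (6,7) ∈ E(G2) ✓
  (0,8) → (φ(0),φ(8)) = (1,6) ∈ E(G2) ✓
  (1,3) → (φ(1),φ(3)) = (2,4) ∈ E(G2) ✓
  (1,5) → (φ(1),φ(5)) = (0,2) ∈ E(G2) ✓
  (1,7) → (φ(1),φ(7)) = (2,7) ∈ E(G2) ✓
  (1,8) → (φ(1),φ(8)) = (1,2) ∈ E(G2) ✓
  (2,3) → (φ(2),φ(3)) = (4,5) ∈ E(G2) ✓
  (2,5) → (φ(2),φ(5)) = (0,5) ∈ E(G2) ✓
  (2,6) → (φ(2),φ(6)) = (3,5) ∈ E(G2) ✓
  (3,5) → (φ(3),φ(5)) = (0,4) ∈ E(G2) ✓
  (3,8) → (φ(3),φ(8)) = (1,4) ∈ E(G2) ✓
  (4,5) → (φ(4),φ(5)) = (0,8) ∈ E(G2) ✓
  (4,6) → (φ(4),φ(6)) = (3,8) ∈ E(G2) ✓
  (4,8) → (φ(4),φ(8)) = (1,8) ∈ E(G2) ✓
  (5,7) → (φ(5),φ(7)) = (0,7) ∈ E(G2) ✓
  (6,7) → (φ(6),φ(7)) = (3,7) ∈ E(G2) ✓
All 18 edges of G1 map to edges of G2, and |E(G1)| = |E(G2)| = 18, so φ is a bijection on edges as well as vertices. Hence G1 ≅ G2.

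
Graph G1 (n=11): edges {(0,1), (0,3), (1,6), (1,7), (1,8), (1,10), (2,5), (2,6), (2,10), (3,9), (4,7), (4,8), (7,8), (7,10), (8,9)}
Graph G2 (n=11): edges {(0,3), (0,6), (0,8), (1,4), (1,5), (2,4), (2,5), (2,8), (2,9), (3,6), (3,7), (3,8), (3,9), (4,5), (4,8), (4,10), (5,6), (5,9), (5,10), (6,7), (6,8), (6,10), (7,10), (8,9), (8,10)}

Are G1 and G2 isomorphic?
No, not isomorphic

The graphs are NOT isomorphic.

Degrees in G1: deg(0)=2, deg(1)=5, deg(2)=3, deg(3)=2, deg(4)=2, deg(5)=1, deg(6)=2, deg(7)=4, deg(8)=4, deg(9)=2, deg(10)=3.
Sorted degree sequence of G1: [5, 4, 4, 3, 3, 2, 2, 2, 2, 2, 1].
Degrees in G2: deg(0)=3, deg(1)=2, deg(2)=4, deg(3)=5, deg(4)=5, deg(5)=6, deg(6)=6, deg(7)=3, deg(8)=7, deg(9)=4, deg(10)=5.
Sorted degree sequence of G2: [7, 6, 6, 5, 5, 5, 4, 4, 3, 3, 2].
The (sorted) degree sequence is an isomorphism invariant, so since G1 and G2 have different degree sequences they cannot be isomorphic.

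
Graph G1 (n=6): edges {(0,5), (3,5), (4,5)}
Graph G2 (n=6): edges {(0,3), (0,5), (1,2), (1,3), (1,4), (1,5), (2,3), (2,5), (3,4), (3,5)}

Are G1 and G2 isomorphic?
No, not isomorphic

The graphs are NOT isomorphic.

Counting triangles (3-cliques): G1 has 0, G2 has 6.
Triangle count is an isomorphism invariant, so differing triangle counts rule out isomorphism.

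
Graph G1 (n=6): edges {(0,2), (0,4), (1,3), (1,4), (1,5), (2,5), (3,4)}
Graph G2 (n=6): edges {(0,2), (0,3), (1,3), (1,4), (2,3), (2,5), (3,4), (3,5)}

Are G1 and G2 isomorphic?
No, not isomorphic

The graphs are NOT isomorphic.

Degrees in G1: deg(0)=2, deg(1)=3, deg(2)=2, deg(3)=2, deg(4)=3, deg(5)=2.
Sorted degree sequence of G1: [3, 3, 2, 2, 2, 2].
Degrees in G2: deg(0)=2, deg(1)=2, deg(2)=3, deg(3)=5, deg(4)=2, deg(5)=2.
Sorted degree sequence of G2: [5, 3, 2, 2, 2, 2].
The (sorted) degree sequence is an isomorphism invariant, so since G1 and G2 have different degree sequences they cannot be isomorphic.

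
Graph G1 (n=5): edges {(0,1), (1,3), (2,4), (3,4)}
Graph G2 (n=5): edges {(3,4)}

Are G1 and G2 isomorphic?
No, not isomorphic

The graphs are NOT isomorphic.

Degrees in G1: deg(0)=1, deg(1)=2, deg(2)=1, deg(3)=2, deg(4)=2.
Sorted degree sequence of G1: [2, 2, 2, 1, 1].
Degrees in G2: deg(0)=0, deg(1)=0, deg(2)=0, deg(3)=1, deg(4)=1.
Sorted degree sequence of G2: [1, 1, 0, 0, 0].
The (sorted) degree sequence is an isomorphism invariant, so since G1 and G2 have different degree sequences they cannot be isomorphic.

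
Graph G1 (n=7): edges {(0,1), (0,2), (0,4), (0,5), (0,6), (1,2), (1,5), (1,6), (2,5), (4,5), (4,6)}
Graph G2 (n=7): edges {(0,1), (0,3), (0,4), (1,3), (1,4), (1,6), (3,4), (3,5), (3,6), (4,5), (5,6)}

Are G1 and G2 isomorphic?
Yes, isomorphic

The graphs are isomorphic.
One valid mapping φ: V(G1) → V(G2): 0→3, 1→4, 2→0, 3→2, 4→6, 5→1, 6→5

Verify φ preserves adjacency — for each edge of G1, its image is an edge of G2:
  (0,1) → (φ(0),φ(1)) = (3,4) ∈ E(G2) ✓
  (0,2) → (φ(0),φ(2)) = (0,3) ∈ E(G2) ✓
  (0,4) → (φ(0),φ(4)) = (3,6) ∈ E(G2) ✓
  (0,5) → (φ(0),φ(5)) = (1,3) ∈ E(G2) ✓
  (0,6) → (φ(0),φ(6)) = (3,5) ∈ E(G2) ✓
  (1,2) → (φ(1),φ(2)) = (0,4) ∈ E(G2) ✓
  (1,5) → (φ(1),φ(5)) = (1,4) ∈ E(G2) ✓
  (1,6) → (φ(1),φ(6)) = (4,5) ∈ E(G2) ✓
  (2,5) → (φ(2),φ(5)) = (0,1) ∈ E(G2) ✓
  (4,5) → (φ(4),φ(5)) = (1,6) ∈ E(G2) ✓
  (4,6) → (φ(4),φ(6)) = (5,6) ∈ E(G2) ✓
All 11 edges of G1 map to edges of G2, and |E(G1)| = |E(G2)| = 11, so φ is a bijection on edges as well as vertices. Hence G1 ≅ G2.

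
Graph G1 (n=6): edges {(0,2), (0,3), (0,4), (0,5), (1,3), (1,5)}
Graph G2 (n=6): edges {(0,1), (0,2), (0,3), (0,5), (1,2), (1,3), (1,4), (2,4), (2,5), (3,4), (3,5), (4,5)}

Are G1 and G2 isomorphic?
No, not isomorphic

The graphs are NOT isomorphic.

Counting triangles (3-cliques): G1 has 0, G2 has 8.
Triangle count is an isomorphism invariant, so differing triangle counts rule out isomorphism.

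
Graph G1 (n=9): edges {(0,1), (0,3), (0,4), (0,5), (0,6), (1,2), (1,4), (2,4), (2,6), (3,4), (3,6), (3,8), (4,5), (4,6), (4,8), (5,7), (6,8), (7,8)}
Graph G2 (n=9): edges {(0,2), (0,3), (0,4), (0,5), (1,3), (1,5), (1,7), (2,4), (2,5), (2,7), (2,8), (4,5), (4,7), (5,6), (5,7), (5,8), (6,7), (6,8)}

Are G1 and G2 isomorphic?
Yes, isomorphic

The graphs are isomorphic.
One valid mapping φ: V(G1) → V(G2): 0→7, 1→6, 2→8, 3→4, 4→5, 5→1, 6→2, 7→3, 8→0

Verify φ preserves adjacency — for each edge of G1, its image is an edge of G2:
  (0,1) → (φ(0),φ(1)) = (6,7) ∈ E(G2) ✓
  (0,3) → (φ(0),φ(3)) = (4,7) ∈ E(G2) ✓
  (0,4) → (φ(0),φ(4)) = (5,7) ∈ E(G2) ✓
  (0,5) → (φ(0),φ(5)) = (1,7) ∈ E(G2) ✓
  (0,6) → (φ(0),φ(6)) = (2,7) ∈ E(G2) ✓
  (1,2) → (φ(1),φ(2)) = (6,8) ∈ E(G2) ✓
  (1,4) → (φ(1),φ(4)) = (5,6) ∈ E(G2) ✓
  (2,4) → (φ(2),φ(4)) = (5,8) ∈ E(G2) ✓
  (2,6) → (φ(2),φ(6)) = (2,8) ∈ E(G2) ✓
  (3,4) → (φ(3),φ(4)) = (4,5) ∈ E(G2) ✓
  (3,6) → (φ(3),φ(6)) = (2,4) ∈ E(G2) ✓
  (3,8) → (φ(3),φ(8)) = (0,4) ∈ E(G2) ✓
  (4,5) → (φ(4),φ(5)) = (1,5) ∈ E(G2) ✓
  (4,6) → (φ(4),φ(6)) = (2,5) ∈ E(G2) ✓
  (4,8) → (φ(4),φ(8)) = (0,5) ∈ E(G2) ✓
  (5,7) → (φ(5),φ(7)) = (1,3) ∈ E(G2) ✓
  (6,8) → (φ(6),φ(8)) = (0,2) ∈ E(G2) ✓
  (7,8) → (φ(7),φ(8)) = (0,3) ∈ E(G2) ✓
All 18 edges of G1 map to edges of G2, and |E(G1)| = |E(G2)| = 18, so φ is a bijection on edges as well as vertices. Hence G1 ≅ G2.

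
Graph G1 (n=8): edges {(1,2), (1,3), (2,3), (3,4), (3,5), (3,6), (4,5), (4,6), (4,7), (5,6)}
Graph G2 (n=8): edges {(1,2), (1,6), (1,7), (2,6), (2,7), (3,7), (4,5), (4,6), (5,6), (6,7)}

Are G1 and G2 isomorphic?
Yes, isomorphic

The graphs are isomorphic.
One valid mapping φ: V(G1) → V(G2): 0→0, 1→4, 2→5, 3→6, 4→7, 5→1, 6→2, 7→3

Verify φ preserves adjacency — for each edge of G1, its image is an edge of G2:
  (1,2) → (φ(1),φ(2)) = (4,5) ∈ E(G2) ✓
  (1,3) → (φ(1),φ(3)) = (4,6) ∈ E(G2) ✓
  (2,3) → (φ(2),φ(3)) = (5,6) ∈ E(G2) ✓
  (3,4) → (φ(3),φ(4)) = (6,7) ∈ E(G2) ✓
  (3,5) → (φ(3),φ(5)) = (1,6) ∈ E(G2) ✓
  (3,6) → (φ(3),φ(6)) = (2,6) ∈ E(G2) ✓
  (4,5) → (φ(4),φ(5)) = (1,7) ∈ E(G2) ✓
  (4,6) → (φ(4),φ(6)) = (2,7) ∈ E(G2) ✓
  (4,7) → (φ(4),φ(7)) = (3,7) ∈ E(G2) ✓
  (5,6) → (φ(5),φ(6)) = (1,2) ∈ E(G2) ✓
All 10 edges of G1 map to edges of G2, and |E(G1)| = |E(G2)| = 10, so φ is a bijection on edges as well as vertices. Hence G1 ≅ G2.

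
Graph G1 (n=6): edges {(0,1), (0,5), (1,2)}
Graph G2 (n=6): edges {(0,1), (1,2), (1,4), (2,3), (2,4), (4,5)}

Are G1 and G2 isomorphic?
No, not isomorphic

The graphs are NOT isomorphic.

Counting triangles (3-cliques): G1 has 0, G2 has 1.
Triangle count is an isomorphism invariant, so differing triangle counts rule out isomorphism.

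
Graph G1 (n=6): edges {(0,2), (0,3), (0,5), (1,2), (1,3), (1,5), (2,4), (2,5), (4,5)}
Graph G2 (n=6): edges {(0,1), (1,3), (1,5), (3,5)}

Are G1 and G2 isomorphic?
No, not isomorphic

The graphs are NOT isomorphic.

Connected components of G1: 1 component(s) with vertex sets [[0, 1, 2, 3, 4, 5]], sizes [6].
Connected components of G2: 3 component(s) with vertex sets [[2], [4], [0, 1, 3, 5]], sizes [1, 1, 4].
The number of connected components (and the multiset of component sizes) is an isomorphism invariant — an isomorphism maps each component of G1 bijectively onto a component of G2. Since G1 has 1 component(s) and G2 has 3, they cannot be isomorphic.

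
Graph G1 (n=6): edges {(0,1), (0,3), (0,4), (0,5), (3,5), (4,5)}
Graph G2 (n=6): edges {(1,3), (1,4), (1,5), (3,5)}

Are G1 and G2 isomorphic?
No, not isomorphic

The graphs are NOT isomorphic.

Connected components of G1: 2 component(s) with vertex sets [[2], [0, 1, 3, 4, 5]], sizes [1, 5].
Connected components of G2: 3 component(s) with vertex sets [[0], [2], [1, 3, 4, 5]], sizes [1, 1, 4].
The number of connected components (and the multiset of component sizes) is an isomorphism invariant — an isomorphism maps each component of G1 bijectively onto a component of G2. Since G1 has 2 component(s) and G2 has 3, they cannot be isomorphic.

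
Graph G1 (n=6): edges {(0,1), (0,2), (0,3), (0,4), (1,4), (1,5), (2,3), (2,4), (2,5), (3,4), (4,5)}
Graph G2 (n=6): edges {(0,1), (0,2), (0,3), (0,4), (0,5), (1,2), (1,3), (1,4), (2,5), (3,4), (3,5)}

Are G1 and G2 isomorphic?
Yes, isomorphic

The graphs are isomorphic.
One valid mapping φ: V(G1) → V(G2): 0→3, 1→5, 2→1, 3→4, 4→0, 5→2

Verify φ preserves adjacency — for each edge of G1, its image is an edge of G2:
  (0,1) → (φ(0),φ(1)) = (3,5) ∈ E(G2) ✓
  (0,2) → (φ(0),φ(2)) = (1,3) ∈ E(G2) ✓
  (0,3) → (φ(0),φ(3)) = (3,4) ∈ E(G2) ✓
  (0,4) → (φ(0),φ(4)) = (0,3) ∈ E(G2) ✓
  (1,4) → (φ(1),φ(4)) = (0,5) ∈ E(G2) ✓
  (1,5) → (φ(1),φ(5)) = (2,5) ∈ E(G2) ✓
  (2,3) → (φ(2),φ(3)) = (1,4) ∈ E(G2) ✓
  (2,4) → (φ(2),φ(4)) = (0,1) ∈ E(G2) ✓
  (2,5) → (φ(2),φ(5)) = (1,2) ∈ E(G2) ✓
  (3,4) → (φ(3),φ(4)) = (0,4) ∈ E(G2) ✓
  (4,5) → (φ(4),φ(5)) = (0,2) ∈ E(G2) ✓
All 11 edges of G1 map to edges of G2, and |E(G1)| = |E(G2)| = 11, so φ is a bijection on edges as well as vertices. Hence G1 ≅ G2.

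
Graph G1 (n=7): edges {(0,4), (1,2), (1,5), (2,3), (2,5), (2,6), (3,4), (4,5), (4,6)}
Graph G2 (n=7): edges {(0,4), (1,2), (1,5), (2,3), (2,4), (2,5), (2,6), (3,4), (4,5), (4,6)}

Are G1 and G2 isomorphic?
No, not isomorphic

The graphs are NOT isomorphic.

Counting edges: G1 has 9 edge(s); G2 has 10 edge(s).
Edge count is an isomorphism invariant (a bijection on vertices induces a bijection on edges), so differing edge counts rule out isomorphism.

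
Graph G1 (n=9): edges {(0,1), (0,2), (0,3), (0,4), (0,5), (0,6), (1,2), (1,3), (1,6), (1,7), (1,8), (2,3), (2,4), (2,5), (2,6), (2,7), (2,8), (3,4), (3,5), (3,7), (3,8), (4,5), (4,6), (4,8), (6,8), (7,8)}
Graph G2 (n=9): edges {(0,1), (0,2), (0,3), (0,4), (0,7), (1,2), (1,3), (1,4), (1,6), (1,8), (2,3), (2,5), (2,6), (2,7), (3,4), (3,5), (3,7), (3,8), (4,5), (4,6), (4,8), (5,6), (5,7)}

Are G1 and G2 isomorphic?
No, not isomorphic

The graphs are NOT isomorphic.

Counting triangles (3-cliques): G1 has 32, G2 has 21.
Triangle count is an isomorphism invariant, so differing triangle counts rule out isomorphism.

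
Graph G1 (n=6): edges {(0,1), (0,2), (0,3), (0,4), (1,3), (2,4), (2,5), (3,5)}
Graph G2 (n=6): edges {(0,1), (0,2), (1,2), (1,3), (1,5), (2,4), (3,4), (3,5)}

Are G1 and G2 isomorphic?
Yes, isomorphic

The graphs are isomorphic.
One valid mapping φ: V(G1) → V(G2): 0→1, 1→0, 2→3, 3→2, 4→5, 5→4

Verify φ preserves adjacency — for each edge of G1, its image is an edge of G2:
  (0,1) → (φ(0),φ(1)) = (0,1) ∈ E(G2) ✓
  (0,2) → (φ(0),φ(2)) = (1,3) ∈ E(G2) ✓
  (0,3) → (φ(0),φ(3)) = (1,2) ∈ E(G2) ✓
  (0,4) → (φ(0),φ(4)) = (1,5) ∈ E(G2) ✓
  (1,3) → (φ(1),φ(3)) = (0,2) ∈ E(G2) ✓
  (2,4) → (φ(2),φ(4)) = (3,5) ∈ E(G2) ✓
  (2,5) → (φ(2),φ(5)) = (3,4) ∈ E(G2) ✓
  (3,5) → (φ(3),φ(5)) = (2,4) ∈ E(G2) ✓
All 8 edges of G1 map to edges of G2, and |E(G1)| = |E(G2)| = 8, so φ is a bijection on edges as well as vertices. Hence G1 ≅ G2.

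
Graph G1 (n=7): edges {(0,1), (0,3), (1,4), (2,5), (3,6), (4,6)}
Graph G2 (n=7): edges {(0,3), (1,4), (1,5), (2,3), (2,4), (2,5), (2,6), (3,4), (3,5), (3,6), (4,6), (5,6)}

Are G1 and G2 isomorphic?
No, not isomorphic

The graphs are NOT isomorphic.

Connected components of G1: 2 component(s) with vertex sets [[2, 5], [0, 1, 3, 4, 6]], sizes [2, 5].
Connected components of G2: 1 component(s) with vertex sets [[0, 1, 2, 3, 4, 5, 6]], sizes [7].
The number of connected components (and the multiset of component sizes) is an isomorphism invariant — an isomorphism maps each component of G1 bijectively onto a component of G2. Since G1 has 2 component(s) and G2 has 1, they cannot be isomorphic.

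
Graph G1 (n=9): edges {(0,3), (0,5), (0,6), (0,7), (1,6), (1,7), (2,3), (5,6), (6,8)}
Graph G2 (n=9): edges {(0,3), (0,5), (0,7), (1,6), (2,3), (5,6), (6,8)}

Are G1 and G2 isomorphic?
No, not isomorphic

The graphs are NOT isomorphic.

Counting edges: G1 has 9 edge(s); G2 has 7 edge(s).
Edge count is an isomorphism invariant (a bijection on vertices induces a bijection on edges), so differing edge counts rule out isomorphism.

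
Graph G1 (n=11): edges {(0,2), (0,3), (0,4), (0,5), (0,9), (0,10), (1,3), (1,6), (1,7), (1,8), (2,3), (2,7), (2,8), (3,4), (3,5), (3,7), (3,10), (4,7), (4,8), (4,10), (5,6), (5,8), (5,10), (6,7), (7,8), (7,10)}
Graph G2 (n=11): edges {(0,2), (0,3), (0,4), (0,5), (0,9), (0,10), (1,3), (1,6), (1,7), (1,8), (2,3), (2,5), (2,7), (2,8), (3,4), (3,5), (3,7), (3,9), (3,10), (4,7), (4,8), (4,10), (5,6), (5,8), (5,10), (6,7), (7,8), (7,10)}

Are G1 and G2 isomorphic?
No, not isomorphic

The graphs are NOT isomorphic.

Counting edges: G1 has 26 edge(s); G2 has 28 edge(s).
Edge count is an isomorphism invariant (a bijection on vertices induces a bijection on edges), so differing edge counts rule out isomorphism.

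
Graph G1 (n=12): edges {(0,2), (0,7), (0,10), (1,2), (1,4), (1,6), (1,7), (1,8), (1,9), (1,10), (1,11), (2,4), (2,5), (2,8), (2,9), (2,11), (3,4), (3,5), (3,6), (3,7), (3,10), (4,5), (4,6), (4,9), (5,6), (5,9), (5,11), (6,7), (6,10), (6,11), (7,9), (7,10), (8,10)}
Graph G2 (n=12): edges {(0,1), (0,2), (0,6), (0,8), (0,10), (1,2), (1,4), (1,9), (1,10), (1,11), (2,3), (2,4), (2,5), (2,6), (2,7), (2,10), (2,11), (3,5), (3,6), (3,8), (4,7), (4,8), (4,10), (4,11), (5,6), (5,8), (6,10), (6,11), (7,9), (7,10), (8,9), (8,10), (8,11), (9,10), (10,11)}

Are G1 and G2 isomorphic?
No, not isomorphic

The graphs are NOT isomorphic.

Counting triangles (3-cliques): G1 has 27, G2 has 33.
Triangle count is an isomorphism invariant, so differing triangle counts rule out isomorphism.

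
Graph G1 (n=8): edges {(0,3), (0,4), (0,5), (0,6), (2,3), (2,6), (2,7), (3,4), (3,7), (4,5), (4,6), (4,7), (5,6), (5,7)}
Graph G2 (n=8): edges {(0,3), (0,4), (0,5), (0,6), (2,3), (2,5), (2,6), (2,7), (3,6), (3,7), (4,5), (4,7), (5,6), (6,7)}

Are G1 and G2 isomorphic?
Yes, isomorphic

The graphs are isomorphic.
One valid mapping φ: V(G1) → V(G2): 0→3, 1→1, 2→4, 3→0, 4→6, 5→2, 6→7, 7→5

Verify φ preserves adjacency — for each edge of G1, its image is an edge of G2:
  (0,3) → (φ(0),φ(3)) = (0,3) ∈ E(G2) ✓
  (0,4) → (φ(0),φ(4)) = (3,6) ∈ E(G2) ✓
  (0,5) → (φ(0),φ(5)) = (2,3) ∈ E(G2) ✓
  (0,6) → (φ(0),φ(6)) = (3,7) ∈ E(G2) ✓
  (2,3) → (φ(2),φ(3)) = (0,4) ∈ E(G2) ✓
  (2,6) → (φ(2),φ(6)) = (4,7) ∈ E(G2) ✓
  (2,7) → (φ(2),φ(7)) = (4,5) ∈ E(G2) ✓
  (3,4) → (φ(3),φ(4)) = (0,6) ∈ E(G2) ✓
  (3,7) → (φ(3),φ(7)) = (0,5) ∈ E(G2) ✓
  (4,5) → (φ(4),φ(5)) = (2,6) ∈ E(G2) ✓
  (4,6) → (φ(4),φ(6)) = (6,7) ∈ E(G2) ✓
  (4,7) → (φ(4),φ(7)) = (5,6) ∈ E(G2) ✓
  (5,6) → (φ(5),φ(6)) = (2,7) ∈ E(G2) ✓
  (5,7) → (φ(5),φ(7)) = (2,5) ∈ E(G2) ✓
All 14 edges of G1 map to edges of G2, and |E(G1)| = |E(G2)| = 14, so φ is a bijection on edges as well as vertices. Hence G1 ≅ G2.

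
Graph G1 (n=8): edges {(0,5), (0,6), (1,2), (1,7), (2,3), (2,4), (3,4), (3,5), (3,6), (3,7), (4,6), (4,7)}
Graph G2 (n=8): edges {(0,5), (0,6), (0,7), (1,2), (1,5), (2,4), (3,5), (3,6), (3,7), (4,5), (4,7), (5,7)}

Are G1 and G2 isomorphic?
Yes, isomorphic

The graphs are isomorphic.
One valid mapping φ: V(G1) → V(G2): 0→2, 1→6, 2→3, 3→5, 4→7, 5→1, 6→4, 7→0

Verify φ preserves adjacency — for each edge of G1, its image is an edge of G2:
  (0,5) → (φ(0),φ(5)) = (1,2) ∈ E(G2) ✓
  (0,6) → (φ(0),φ(6)) = (2,4) ∈ E(G2) ✓
  (1,2) → (φ(1),φ(2)) = (3,6) ∈ E(G2) ✓
  (1,7) → (φ(1),φ(7)) = (0,6) ∈ E(G2) ✓
  (2,3) → (φ(2),φ(3)) = (3,5) ∈ E(G2) ✓
  (2,4) → (φ(2),φ(4)) = (3,7) ∈ E(G2) ✓
  (3,4) → (φ(3),φ(4)) = (5,7) ∈ E(G2) ✓
  (3,5) → (φ(3),φ(5)) = (1,5) ∈ E(G2) ✓
  (3,6) → (φ(3),φ(6)) = (4,5) ∈ E(G2) ✓
  (3,7) → (φ(3),φ(7)) = (0,5) ∈ E(G2) ✓
  (4,6) → (φ(4),φ(6)) = (4,7) ∈ E(G2) ✓
  (4,7) → (φ(4),φ(7)) = (0,7) ∈ E(G2) ✓
All 12 edges of G1 map to edges of G2, and |E(G1)| = |E(G2)| = 12, so φ is a bijection on edges as well as vertices. Hence G1 ≅ G2.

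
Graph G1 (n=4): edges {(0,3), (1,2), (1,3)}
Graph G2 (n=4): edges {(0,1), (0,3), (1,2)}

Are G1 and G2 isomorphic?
Yes, isomorphic

The graphs are isomorphic.
One valid mapping φ: V(G1) → V(G2): 0→2, 1→0, 2→3, 3→1

Verify φ preserves adjacency — for each edge of G1, its image is an edge of G2:
  (0,3) → (φ(0),φ(3)) = (1,2) ∈ E(G2) ✓
  (1,2) → (φ(1),φ(2)) = (0,3) ∈ E(G2) ✓
  (1,3) → (φ(1),φ(3)) = (0,1) ∈ E(G2) ✓
All 3 edges of G1 map to edges of G2, and |E(G1)| = |E(G2)| = 3, so φ is a bijection on edges as well as vertices. Hence G1 ≅ G2.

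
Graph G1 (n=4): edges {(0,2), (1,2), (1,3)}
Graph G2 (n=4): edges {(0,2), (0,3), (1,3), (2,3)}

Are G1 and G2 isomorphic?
No, not isomorphic

The graphs are NOT isomorphic.

Counting triangles (3-cliques): G1 has 0, G2 has 1.
Triangle count is an isomorphism invariant, so differing triangle counts rule out isomorphism.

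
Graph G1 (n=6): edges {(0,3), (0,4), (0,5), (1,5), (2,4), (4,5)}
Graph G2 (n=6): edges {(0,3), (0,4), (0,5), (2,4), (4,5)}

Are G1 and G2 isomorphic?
No, not isomorphic

The graphs are NOT isomorphic.

Counting edges: G1 has 6 edge(s); G2 has 5 edge(s).
Edge count is an isomorphism invariant (a bijection on vertices induces a bijection on edges), so differing edge counts rule out isomorphism.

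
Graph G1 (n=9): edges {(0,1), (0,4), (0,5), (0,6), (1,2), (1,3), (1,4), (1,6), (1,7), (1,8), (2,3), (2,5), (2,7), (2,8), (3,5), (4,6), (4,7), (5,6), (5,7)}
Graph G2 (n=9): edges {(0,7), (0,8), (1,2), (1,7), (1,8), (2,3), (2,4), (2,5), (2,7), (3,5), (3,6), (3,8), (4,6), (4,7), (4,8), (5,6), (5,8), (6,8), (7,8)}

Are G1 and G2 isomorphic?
Yes, isomorphic

The graphs are isomorphic.
One valid mapping φ: V(G1) → V(G2): 0→3, 1→8, 2→7, 3→1, 4→6, 5→2, 6→5, 7→4, 8→0

Verify φ preserves adjacency — for each edge of G1, its image is an edge of G2:
  (0,1) → (φ(0),φ(1)) = (3,8) ∈ E(G2) ✓
  (0,4) → (φ(0),φ(4)) = (3,6) ∈ E(G2) ✓
  (0,5) → (φ(0),φ(5)) = (2,3) ∈ E(G2) ✓
  (0,6) → (φ(0),φ(6)) = (3,5) ∈ E(G2) ✓
  (1,2) → (φ(1),φ(2)) = (7,8) ∈ E(G2) ✓
  (1,3) → (φ(1),φ(3)) = (1,8) ∈ E(G2) ✓
  (1,4) → (φ(1),φ(4)) = (6,8) ∈ E(G2) ✓
  (1,6) → (φ(1),φ(6)) = (5,8) ∈ E(G2) ✓
  (1,7) → (φ(1),φ(7)) = (4,8) ∈ E(G2) ✓
  (1,8) → (φ(1),φ(8)) = (0,8) ∈ E(G2) ✓
  (2,3) → (φ(2),φ(3)) = (1,7) ∈ E(G2) ✓
  (2,5) → (φ(2),φ(5)) = (2,7) ∈ E(G2) ✓
  (2,7) → (φ(2),φ(7)) = (4,7) ∈ E(G2) ✓
  (2,8) → (φ(2),φ(8)) = (0,7) ∈ E(G2) ✓
  (3,5) → (φ(3),φ(5)) = (1,2) ∈ E(G2) ✓
  (4,6) → (φ(4),φ(6)) = (5,6) ∈ E(G2) ✓
  (4,7) → (φ(4),φ(7)) = (4,6) ∈ E(G2) ✓
  (5,6) → (φ(5),φ(6)) = (2,5) ∈ E(G2) ✓
  (5,7) → (φ(5),φ(7)) = (2,4) ∈ E(G2) ✓
All 19 edges of G1 map to edges of G2, and |E(G1)| = |E(G2)| = 19, so φ is a bijection on edges as well as vertices. Hence G1 ≅ G2.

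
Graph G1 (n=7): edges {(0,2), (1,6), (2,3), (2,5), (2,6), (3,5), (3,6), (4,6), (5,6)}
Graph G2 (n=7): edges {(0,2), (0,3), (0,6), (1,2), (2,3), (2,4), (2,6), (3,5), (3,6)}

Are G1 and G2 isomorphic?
Yes, isomorphic

The graphs are isomorphic.
One valid mapping φ: V(G1) → V(G2): 0→5, 1→4, 2→3, 3→6, 4→1, 5→0, 6→2

Verify φ preserves adjacency — for each edge of G1, its image is an edge of G2:
  (0,2) → (φ(0),φ(2)) = (3,5) ∈ E(G2) ✓
  (1,6) → (φ(1),φ(6)) = (2,4) ∈ E(G2) ✓
  (2,3) → (φ(2),φ(3)) = (3,6) ∈ E(G2) ✓
  (2,5) → (φ(2),φ(5)) = (0,3) ∈ E(G2) ✓
  (2,6) → (φ(2),φ(6)) = (2,3) ∈ E(G2) ✓
  (3,5) → (φ(3),φ(5)) = (0,6) ∈ E(G2) ✓
  (3,6) → (φ(3),φ(6)) = (2,6) ∈ E(G2) ✓
  (4,6) → (φ(4),φ(6)) = (1,2) ∈ E(G2) ✓
  (5,6) → (φ(5),φ(6)) = (0,2) ∈ E(G2) ✓
All 9 edges of G1 map to edges of G2, and |E(G1)| = |E(G2)| = 9, so φ is a bijection on edges as well as vertices. Hence G1 ≅ G2.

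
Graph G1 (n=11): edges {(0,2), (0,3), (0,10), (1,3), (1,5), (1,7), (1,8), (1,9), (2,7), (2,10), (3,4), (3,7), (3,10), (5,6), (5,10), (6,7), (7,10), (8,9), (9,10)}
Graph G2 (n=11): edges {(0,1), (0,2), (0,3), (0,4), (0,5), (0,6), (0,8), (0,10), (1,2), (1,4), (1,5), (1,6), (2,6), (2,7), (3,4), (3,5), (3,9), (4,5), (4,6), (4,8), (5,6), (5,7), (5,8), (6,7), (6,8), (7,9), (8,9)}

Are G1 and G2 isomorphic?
No, not isomorphic

The graphs are NOT isomorphic.

Counting triangles (3-cliques): G1 has 6, G2 has 24.
Triangle count is an isomorphism invariant, so differing triangle counts rule out isomorphism.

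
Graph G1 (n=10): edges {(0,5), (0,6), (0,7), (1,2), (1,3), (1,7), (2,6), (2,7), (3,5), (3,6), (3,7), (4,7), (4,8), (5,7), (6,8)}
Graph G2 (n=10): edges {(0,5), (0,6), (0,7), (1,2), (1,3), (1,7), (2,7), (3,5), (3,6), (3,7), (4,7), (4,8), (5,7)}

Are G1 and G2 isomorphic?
No, not isomorphic

The graphs are NOT isomorphic.

Counting edges: G1 has 15 edge(s); G2 has 13 edge(s).
Edge count is an isomorphism invariant (a bijection on vertices induces a bijection on edges), so differing edge counts rule out isomorphism.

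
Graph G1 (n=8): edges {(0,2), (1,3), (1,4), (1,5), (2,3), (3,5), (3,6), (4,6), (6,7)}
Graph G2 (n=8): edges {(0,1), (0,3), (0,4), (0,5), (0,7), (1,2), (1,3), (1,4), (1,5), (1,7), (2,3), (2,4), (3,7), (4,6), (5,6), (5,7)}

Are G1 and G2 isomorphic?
No, not isomorphic

The graphs are NOT isomorphic.

Degrees in G1: deg(0)=1, deg(1)=3, deg(2)=2, deg(3)=4, deg(4)=2, deg(5)=2, deg(6)=3, deg(7)=1.
Sorted degree sequence of G1: [4, 3, 3, 2, 2, 2, 1, 1].
Degrees in G2: deg(0)=5, deg(1)=6, deg(2)=3, deg(3)=4, deg(4)=4, deg(5)=4, deg(6)=2, deg(7)=4.
Sorted degree sequence of G2: [6, 5, 4, 4, 4, 4, 3, 2].
The (sorted) degree sequence is an isomorphism invariant, so since G1 and G2 have different degree sequences they cannot be isomorphic.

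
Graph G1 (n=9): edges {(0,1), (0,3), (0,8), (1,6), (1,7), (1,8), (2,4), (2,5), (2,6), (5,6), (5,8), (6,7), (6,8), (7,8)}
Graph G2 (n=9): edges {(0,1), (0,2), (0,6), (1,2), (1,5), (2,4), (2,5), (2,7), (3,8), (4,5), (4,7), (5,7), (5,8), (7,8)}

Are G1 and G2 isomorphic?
Yes, isomorphic

The graphs are isomorphic.
One valid mapping φ: V(G1) → V(G2): 0→8, 1→7, 2→0, 3→3, 4→6, 5→1, 6→2, 7→4, 8→5

Verify φ preserves adjacency — for each edge of G1, its image is an edge of G2:
  (0,1) → (φ(0),φ(1)) = (7,8) ∈ E(G2) ✓
  (0,3) → (φ(0),φ(3)) = (3,8) ∈ E(G2) ✓
  (0,8) → (φ(0),φ(8)) = (5,8) ∈ E(G2) ✓
  (1,6) → (φ(1),φ(6)) = (2,7) ∈ E(G2) ✓
  (1,7) → (φ(1),φ(7)) = (4,7) ∈ E(G2) ✓
  (1,8) → (φ(1),φ(8)) = (5,7) ∈ E(G2) ✓
  (2,4) → (φ(2),φ(4)) = (0,6) ∈ E(G2) ✓
  (2,5) → (φ(2),φ(5)) = (0,1) ∈ E(G2) ✓
  (2,6) → (φ(2),φ(6)) = (0,2) ∈ E(G2) ✓
  (5,6) → (φ(5),φ(6)) = (1,2) ∈ E(G2) ✓
  (5,8) → (φ(5),φ(8)) = (1,5) ∈ E(G2) ✓
  (6,7) → (φ(6),φ(7)) = (2,4) ∈ E(G2) ✓
  (6,8) → (φ(6),φ(8)) = (2,5) ∈ E(G2) ✓
  (7,8) → (φ(7),φ(8)) = (4,5) ∈ E(G2) ✓
All 14 edges of G1 map to edges of G2, and |E(G1)| = |E(G2)| = 14, so φ is a bijection on edges as well as vertices. Hence G1 ≅ G2.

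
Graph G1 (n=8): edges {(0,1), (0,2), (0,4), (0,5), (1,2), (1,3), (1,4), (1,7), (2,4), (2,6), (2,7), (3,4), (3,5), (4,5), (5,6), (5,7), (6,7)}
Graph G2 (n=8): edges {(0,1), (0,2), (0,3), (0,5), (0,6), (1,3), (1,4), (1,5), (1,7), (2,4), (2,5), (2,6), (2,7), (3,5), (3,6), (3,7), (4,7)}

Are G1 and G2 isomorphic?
Yes, isomorphic

The graphs are isomorphic.
One valid mapping φ: V(G1) → V(G2): 0→5, 1→3, 2→1, 3→6, 4→0, 5→2, 6→4, 7→7

Verify φ preserves adjacency — for each edge of G1, its image is an edge of G2:
  (0,1) → (φ(0),φ(1)) = (3,5) ∈ E(G2) ✓
  (0,2) → (φ(0),φ(2)) = (1,5) ∈ E(G2) ✓
  (0,4) → (φ(0),φ(4)) = (0,5) ∈ E(G2) ✓
  (0,5) → (φ(0),φ(5)) = (2,5) ∈ E(G2) ✓
  (1,2) → (φ(1),φ(2)) = (1,3) ∈ E(G2) ✓
  (1,3) → (φ(1),φ(3)) = (3,6) ∈ E(G2) ✓
  (1,4) → (φ(1),φ(4)) = (0,3) ∈ E(G2) ✓
  (1,7) → (φ(1),φ(7)) = (3,7) ∈ E(G2) ✓
  (2,4) → (φ(2),φ(4)) = (0,1) ∈ E(G2) ✓
  (2,6) → (φ(2),φ(6)) = (1,4) ∈ E(G2) ✓
  (2,7) → (φ(2),φ(7)) = (1,7) ∈ E(G2) ✓
  (3,4) → (φ(3),φ(4)) = (0,6) ∈ E(G2) ✓
  (3,5) → (φ(3),φ(5)) = (2,6) ∈ E(G2) ✓
  (4,5) → (φ(4),φ(5)) = (0,2) ∈ E(G2) ✓
  (5,6) → (φ(5),φ(6)) = (2,4) ∈ E(G2) ✓
  (5,7) → (φ(5),φ(7)) = (2,7) ∈ E(G2) ✓
  (6,7) → (φ(6),φ(7)) = (4,7) ∈ E(G2) ✓
All 17 edges of G1 map to edges of G2, and |E(G1)| = |E(G2)| = 17, so φ is a bijection on edges as well as vertices. Hence G1 ≅ G2.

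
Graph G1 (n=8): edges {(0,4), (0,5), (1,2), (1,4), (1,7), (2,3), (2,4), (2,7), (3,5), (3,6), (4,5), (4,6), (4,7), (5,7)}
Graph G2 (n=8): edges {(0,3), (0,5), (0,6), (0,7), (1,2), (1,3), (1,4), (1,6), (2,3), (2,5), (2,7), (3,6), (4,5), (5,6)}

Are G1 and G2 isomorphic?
No, not isomorphic

The graphs are NOT isomorphic.

Degrees in G1: deg(0)=2, deg(1)=3, deg(2)=4, deg(3)=3, deg(4)=6, deg(5)=4, deg(6)=2, deg(7)=4.
Sorted degree sequence of G1: [6, 4, 4, 4, 3, 3, 2, 2].
Degrees in G2: deg(0)=4, deg(1)=4, deg(2)=4, deg(3)=4, deg(4)=2, deg(5)=4, deg(6)=4, deg(7)=2.
Sorted degree sequence of G2: [4, 4, 4, 4, 4, 4, 2, 2].
The (sorted) degree sequence is an isomorphism invariant, so since G1 and G2 have different degree sequences they cannot be isomorphic.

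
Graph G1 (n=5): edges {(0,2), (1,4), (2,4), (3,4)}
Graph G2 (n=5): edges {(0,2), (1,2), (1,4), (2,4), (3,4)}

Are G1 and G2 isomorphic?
No, not isomorphic

The graphs are NOT isomorphic.

Counting edges: G1 has 4 edge(s); G2 has 5 edge(s).
Edge count is an isomorphism invariant (a bijection on vertices induces a bijection on edges), so differing edge counts rule out isomorphism.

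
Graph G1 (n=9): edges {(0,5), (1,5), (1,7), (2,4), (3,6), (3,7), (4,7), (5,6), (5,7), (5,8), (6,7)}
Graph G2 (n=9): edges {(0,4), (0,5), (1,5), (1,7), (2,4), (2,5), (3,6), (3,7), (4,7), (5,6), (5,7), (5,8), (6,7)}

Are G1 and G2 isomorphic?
No, not isomorphic

The graphs are NOT isomorphic.

Counting edges: G1 has 11 edge(s); G2 has 13 edge(s).
Edge count is an isomorphism invariant (a bijection on vertices induces a bijection on edges), so differing edge counts rule out isomorphism.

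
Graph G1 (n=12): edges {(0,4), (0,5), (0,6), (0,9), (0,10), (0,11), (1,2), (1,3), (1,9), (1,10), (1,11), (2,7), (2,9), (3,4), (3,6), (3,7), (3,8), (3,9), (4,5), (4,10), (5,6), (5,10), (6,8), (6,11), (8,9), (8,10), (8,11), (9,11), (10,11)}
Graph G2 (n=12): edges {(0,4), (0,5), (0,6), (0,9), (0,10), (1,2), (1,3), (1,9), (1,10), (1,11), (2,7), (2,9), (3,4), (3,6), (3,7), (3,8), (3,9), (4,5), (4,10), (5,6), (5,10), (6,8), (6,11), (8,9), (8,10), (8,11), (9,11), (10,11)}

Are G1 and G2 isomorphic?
No, not isomorphic

The graphs are NOT isomorphic.

Counting edges: G1 has 29 edge(s); G2 has 28 edge(s).
Edge count is an isomorphism invariant (a bijection on vertices induces a bijection on edges), so differing edge counts rule out isomorphism.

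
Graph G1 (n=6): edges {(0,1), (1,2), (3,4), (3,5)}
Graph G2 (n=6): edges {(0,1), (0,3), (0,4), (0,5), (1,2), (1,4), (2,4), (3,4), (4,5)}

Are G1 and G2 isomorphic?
No, not isomorphic

The graphs are NOT isomorphic.

Degrees in G1: deg(0)=1, deg(1)=2, deg(2)=1, deg(3)=2, deg(4)=1, deg(5)=1.
Sorted degree sequence of G1: [2, 2, 1, 1, 1, 1].
Degrees in G2: deg(0)=4, deg(1)=3, deg(2)=2, deg(3)=2, deg(4)=5, deg(5)=2.
Sorted degree sequence of G2: [5, 4, 3, 2, 2, 2].
The (sorted) degree sequence is an isomorphism invariant, so since G1 and G2 have different degree sequences they cannot be isomorphic.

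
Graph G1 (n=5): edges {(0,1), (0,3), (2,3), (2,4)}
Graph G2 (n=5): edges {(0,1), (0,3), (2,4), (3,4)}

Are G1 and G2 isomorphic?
Yes, isomorphic

The graphs are isomorphic.
One valid mapping φ: V(G1) → V(G2): 0→4, 1→2, 2→0, 3→3, 4→1

Verify φ preserves adjacency — for each edge of G1, its image is an edge of G2:
  (0,1) → (φ(0),φ(1)) = (2,4) ∈ E(G2) ✓
  (0,3) → (φ(0),φ(3)) = (3,4) ∈ E(G2) ✓
  (2,3) → (φ(2),φ(3)) = (0,3) ∈ E(G2) ✓
  (2,4) → (φ(2),φ(4)) = (0,1) ∈ E(G2) ✓
All 4 edges of G1 map to edges of G2, and |E(G1)| = |E(G2)| = 4, so φ is a bijection on edges as well as vertices. Hence G1 ≅ G2.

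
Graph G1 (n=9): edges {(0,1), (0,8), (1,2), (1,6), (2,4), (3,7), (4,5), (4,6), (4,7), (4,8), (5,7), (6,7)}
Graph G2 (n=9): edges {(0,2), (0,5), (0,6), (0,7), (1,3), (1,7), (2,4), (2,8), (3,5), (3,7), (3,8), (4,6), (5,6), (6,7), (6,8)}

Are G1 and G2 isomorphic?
No, not isomorphic

The graphs are NOT isomorphic.

Degrees in G1: deg(0)=2, deg(1)=3, deg(2)=2, deg(3)=1, deg(4)=5, deg(5)=2, deg(6)=3, deg(7)=4, deg(8)=2.
Sorted degree sequence of G1: [5, 4, 3, 3, 2, 2, 2, 2, 1].
Degrees in G2: deg(0)=4, deg(1)=2, deg(2)=3, deg(3)=4, deg(4)=2, deg(5)=3, deg(6)=5, deg(7)=4, deg(8)=3.
Sorted degree sequence of G2: [5, 4, 4, 4, 3, 3, 3, 2, 2].
The (sorted) degree sequence is an isomorphism invariant, so since G1 and G2 have different degree sequences they cannot be isomorphic.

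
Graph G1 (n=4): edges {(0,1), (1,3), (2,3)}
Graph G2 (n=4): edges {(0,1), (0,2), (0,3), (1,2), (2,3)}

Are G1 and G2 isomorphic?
No, not isomorphic

The graphs are NOT isomorphic.

Degrees in G1: deg(0)=1, deg(1)=2, deg(2)=1, deg(3)=2.
Sorted degree sequence of G1: [2, 2, 1, 1].
Degrees in G2: deg(0)=3, deg(1)=2, deg(2)=3, deg(3)=2.
Sorted degree sequence of G2: [3, 3, 2, 2].
The (sorted) degree sequence is an isomorphism invariant, so since G1 and G2 have different degree sequences they cannot be isomorphic.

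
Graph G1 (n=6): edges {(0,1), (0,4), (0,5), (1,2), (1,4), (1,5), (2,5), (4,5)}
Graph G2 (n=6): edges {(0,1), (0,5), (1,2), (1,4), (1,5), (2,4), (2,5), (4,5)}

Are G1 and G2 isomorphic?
Yes, isomorphic

The graphs are isomorphic.
One valid mapping φ: V(G1) → V(G2): 0→4, 1→5, 2→0, 3→3, 4→2, 5→1

Verify φ preserves adjacency — for each edge of G1, its image is an edge of G2:
  (0,1) → (φ(0),φ(1)) = (4,5) ∈ E(G2) ✓
  (0,4) → (φ(0),φ(4)) = (2,4) ∈ E(G2) ✓
  (0,5) → (φ(0),φ(5)) = (1,4) ∈ E(G2) ✓
  (1,2) → (φ(1),φ(2)) = (0,5) ∈ E(G2) ✓
  (1,4) → (φ(1),φ(4)) = (2,5) ∈ E(G2) ✓
  (1,5) → (φ(1),φ(5)) = (1,5) ∈ E(G2) ✓
  (2,5) → (φ(2),φ(5)) = (0,1) ∈ E(G2) ✓
  (4,5) → (φ(4),φ(5)) = (1,2) ∈ E(G2) ✓
All 8 edges of G1 map to edges of G2, and |E(G1)| = |E(G2)| = 8, so φ is a bijection on edges as well as vertices. Hence G1 ≅ G2.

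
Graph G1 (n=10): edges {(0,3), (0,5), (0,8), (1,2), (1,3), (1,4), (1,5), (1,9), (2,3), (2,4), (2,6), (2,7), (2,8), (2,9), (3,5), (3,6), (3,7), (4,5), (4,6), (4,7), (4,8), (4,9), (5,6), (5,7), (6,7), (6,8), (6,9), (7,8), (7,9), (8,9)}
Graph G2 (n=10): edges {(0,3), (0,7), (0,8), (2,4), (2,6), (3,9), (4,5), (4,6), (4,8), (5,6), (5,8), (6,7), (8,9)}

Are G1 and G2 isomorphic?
No, not isomorphic

The graphs are NOT isomorphic.

Degrees in G1: deg(0)=3, deg(1)=5, deg(2)=7, deg(3)=6, deg(4)=7, deg(5)=6, deg(6)=7, deg(7)=7, deg(8)=6, deg(9)=6.
Sorted degree sequence of G1: [7, 7, 7, 7, 6, 6, 6, 6, 5, 3].
Degrees in G2: deg(0)=3, deg(1)=0, deg(2)=2, deg(3)=2, deg(4)=4, deg(5)=3, deg(6)=4, deg(7)=2, deg(8)=4, deg(9)=2.
Sorted degree sequence of G2: [4, 4, 4, 3, 3, 2, 2, 2, 2, 0].
The (sorted) degree sequence is an isomorphism invariant, so since G1 and G2 have different degree sequences they cannot be isomorphic.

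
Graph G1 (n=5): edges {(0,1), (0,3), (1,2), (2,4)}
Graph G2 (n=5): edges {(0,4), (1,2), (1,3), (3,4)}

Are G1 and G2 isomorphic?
Yes, isomorphic

The graphs are isomorphic.
One valid mapping φ: V(G1) → V(G2): 0→4, 1→3, 2→1, 3→0, 4→2

Verify φ preserves adjacency — for each edge of G1, its image is an edge of G2:
  (0,1) → (φ(0),φ(1)) = (3,4) ∈ E(G2) ✓
  (0,3) → (φ(0),φ(3)) = (0,4) ∈ E(G2) ✓
  (1,2) → (φ(1),φ(2)) = (1,3) ∈ E(G2) ✓
  (2,4) → (φ(2),φ(4)) = (1,2) ∈ E(G2) ✓
All 4 edges of G1 map to edges of G2, and |E(G1)| = |E(G2)| = 4, so φ is a bijection on edges as well as vertices. Hence G1 ≅ G2.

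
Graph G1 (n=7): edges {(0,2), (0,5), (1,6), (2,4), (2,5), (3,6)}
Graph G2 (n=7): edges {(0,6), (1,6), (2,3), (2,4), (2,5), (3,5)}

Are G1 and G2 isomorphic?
Yes, isomorphic

The graphs are isomorphic.
One valid mapping φ: V(G1) → V(G2): 0→5, 1→0, 2→2, 3→1, 4→4, 5→3, 6→6

Verify φ preserves adjacency — for each edge of G1, its image is an edge of G2:
  (0,2) → (φ(0),φ(2)) = (2,5) ∈ E(G2) ✓
  (0,5) → (φ(0),φ(5)) = (3,5) ∈ E(G2) ✓
  (1,6) → (φ(1),φ(6)) = (0,6) ∈ E(G2) ✓
  (2,4) → (φ(2),φ(4)) = (2,4) ∈ E(G2) ✓
  (2,5) → (φ(2),φ(5)) = (2,3) ∈ E(G2) ✓
  (3,6) → (φ(3),φ(6)) = (1,6) ∈ E(G2) ✓
All 6 edges of G1 map to edges of G2, and |E(G1)| = |E(G2)| = 6, so φ is a bijection on edges as well as vertices. Hence G1 ≅ G2.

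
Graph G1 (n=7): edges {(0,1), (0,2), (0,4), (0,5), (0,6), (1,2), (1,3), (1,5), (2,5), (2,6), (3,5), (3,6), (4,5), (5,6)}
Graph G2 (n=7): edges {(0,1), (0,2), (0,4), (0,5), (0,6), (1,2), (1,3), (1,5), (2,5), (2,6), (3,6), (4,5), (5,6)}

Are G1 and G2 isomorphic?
No, not isomorphic

The graphs are NOT isomorphic.

Counting edges: G1 has 14 edge(s); G2 has 13 edge(s).
Edge count is an isomorphism invariant (a bijection on vertices induces a bijection on edges), so differing edge counts rule out isomorphism.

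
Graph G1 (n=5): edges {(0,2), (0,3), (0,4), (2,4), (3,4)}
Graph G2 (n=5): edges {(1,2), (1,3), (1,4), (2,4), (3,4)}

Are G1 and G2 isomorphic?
Yes, isomorphic

The graphs are isomorphic.
One valid mapping φ: V(G1) → V(G2): 0→4, 1→0, 2→3, 3→2, 4→1

Verify φ preserves adjacency — for each edge of G1, its image is an edge of G2:
  (0,2) → (φ(0),φ(2)) = (3,4) ∈ E(G2) ✓
  (0,3) → (φ(0),φ(3)) = (2,4) ∈ E(G2) ✓
  (0,4) → (φ(0),φ(4)) = (1,4) ∈ E(G2) ✓
  (2,4) → (φ(2),φ(4)) = (1,3) ∈ E(G2) ✓
  (3,4) → (φ(3),φ(4)) = (1,2) ∈ E(G2) ✓
All 5 edges of G1 map to edges of G2, and |E(G1)| = |E(G2)| = 5, so φ is a bijection on edges as well as vertices. Hence G1 ≅ G2.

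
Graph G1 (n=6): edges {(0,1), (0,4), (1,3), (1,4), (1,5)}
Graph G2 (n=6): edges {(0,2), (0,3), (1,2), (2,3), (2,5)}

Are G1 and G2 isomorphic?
Yes, isomorphic

The graphs are isomorphic.
One valid mapping φ: V(G1) → V(G2): 0→0, 1→2, 2→4, 3→1, 4→3, 5→5

Verify φ preserves adjacency — for each edge of G1, its image is an edge of G2:
  (0,1) → (φ(0),φ(1)) = (0,2) ∈ E(G2) ✓
  (0,4) → (φ(0),φ(4)) = (0,3) ∈ E(G2) ✓
  (1,3) → (φ(1),φ(3)) = (1,2) ∈ E(G2) ✓
  (1,4) → (φ(1),φ(4)) = (2,3) ∈ E(G2) ✓
  (1,5) → (φ(1),φ(5)) = (2,5) ∈ E(G2) ✓
All 5 edges of G1 map to edges of G2, and |E(G1)| = |E(G2)| = 5, so φ is a bijection on edges as well as vertices. Hence G1 ≅ G2.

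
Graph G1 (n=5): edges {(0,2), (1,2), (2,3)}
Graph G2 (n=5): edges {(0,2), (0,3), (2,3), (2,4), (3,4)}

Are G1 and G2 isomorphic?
No, not isomorphic

The graphs are NOT isomorphic.

Counting triangles (3-cliques): G1 has 0, G2 has 2.
Triangle count is an isomorphism invariant, so differing triangle counts rule out isomorphism.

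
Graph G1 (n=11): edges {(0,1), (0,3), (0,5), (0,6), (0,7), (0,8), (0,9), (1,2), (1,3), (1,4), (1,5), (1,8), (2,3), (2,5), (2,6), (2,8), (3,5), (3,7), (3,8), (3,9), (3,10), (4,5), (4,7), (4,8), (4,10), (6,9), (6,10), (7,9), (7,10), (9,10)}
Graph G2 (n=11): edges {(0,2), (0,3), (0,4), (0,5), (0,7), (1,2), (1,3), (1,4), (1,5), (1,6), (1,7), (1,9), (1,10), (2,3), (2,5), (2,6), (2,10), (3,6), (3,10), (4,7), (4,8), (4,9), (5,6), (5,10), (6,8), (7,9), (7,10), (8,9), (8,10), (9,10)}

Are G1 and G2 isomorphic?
Yes, isomorphic

The graphs are isomorphic.
One valid mapping φ: V(G1) → V(G2): 0→10, 1→2, 2→6, 3→1, 4→0, 5→5, 6→8, 7→7, 8→3, 9→9, 10→4

Verify φ preserves adjacency — for each edge of G1, its image is an edge of G2:
  (0,1) → (φ(0),φ(1)) = (2,10) ∈ E(G2) ✓
  (0,3) → (φ(0),φ(3)) = (1,10) ∈ E(G2) ✓
  (0,5) → (φ(0),φ(5)) = (5,10) ∈ E(G2) ✓
  (0,6) → (φ(0),φ(6)) = (8,10) ∈ E(G2) ✓
  (0,7) → (φ(0),φ(7)) = (7,10) ∈ E(G2) ✓
  (0,8) → (φ(0),φ(8)) = (3,10) ∈ E(G2) ✓
  (0,9) → (φ(0),φ(9)) = (9,10) ∈ E(G2) ✓
  (1,2) → (φ(1),φ(2)) = (2,6) ∈ E(G2) ✓
  (1,3) → (φ(1),φ(3)) = (1,2) ∈ E(G2) ✓
  (1,4) → (φ(1),φ(4)) = (0,2) ∈ E(G2) ✓
  (1,5) → (φ(1),φ(5)) = (2,5) ∈ E(G2) ✓
  (1,8) → (φ(1),φ(8)) = (2,3) ∈ E(G2) ✓
  (2,3) → (φ(2),φ(3)) = (1,6) ∈ E(G2) ✓
  (2,5) → (φ(2),φ(5)) = (5,6) ∈ E(G2) ✓
  (2,6) → (φ(2),φ(6)) = (6,8) ∈ E(G2) ✓
  (2,8) → (φ(2),φ(8)) = (3,6) ∈ E(G2) ✓
  (3,5) → (φ(3),φ(5)) = (1,5) ∈ E(G2) ✓
  (3,7) → (φ(3),φ(7)) = (1,7) ∈ E(G2) ✓
  (3,8) → (φ(3),φ(8)) = (1,3) ∈ E(G2) ✓
  (3,9) → (φ(3),φ(9)) = (1,9) ∈ E(G2) ✓
  (3,10) → (φ(3),φ(10)) = (1,4) ∈ E(G2) ✓
  (4,5) → (φ(4),φ(5)) = (0,5) ∈ E(G2) ✓
  (4,7) → (φ(4),φ(7)) = (0,7) ∈ E(G2) ✓
  (4,8) → (φ(4),φ(8)) = (0,3) ∈ E(G2) ✓
  (4,10) → (φ(4),φ(10)) = (0,4) ∈ E(G2) ✓
  (6,9) → (φ(6),φ(9)) = (8,9) ∈ E(G2) ✓
  (6,10) → (φ(6),φ(10)) = (4,8) ∈ E(G2) ✓
  (7,9) → (φ(7),φ(9)) = (7,9) ∈ E(G2) ✓
  (7,10) → (φ(7),φ(10)) = (4,7) ∈ E(G2) ✓
  (9,10) → (φ(9),φ(10)) = (4,9) ∈ E(G2) ✓
All 30 edges of G1 map to edges of G2, and |E(G1)| = |E(G2)| = 30, so φ is a bijection on edges as well as vertices. Hence G1 ≅ G2.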